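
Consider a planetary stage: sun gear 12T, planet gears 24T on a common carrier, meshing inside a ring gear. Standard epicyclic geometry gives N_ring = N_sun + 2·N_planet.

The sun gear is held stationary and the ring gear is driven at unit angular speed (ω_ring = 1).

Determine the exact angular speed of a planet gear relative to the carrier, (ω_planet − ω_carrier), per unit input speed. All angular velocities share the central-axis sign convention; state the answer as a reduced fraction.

5/12

N_ring = 12 + 2·24 = 60
12(ω_s−ω_c) = −60(ω_r−ω_c),  ω_s=0, ω_r=1
12(0−ω_c) = −60(1−ω_c)  ⇒  72ω_c = 60  ⇒  ω_c = 5/6
sun–planet: 12·(0−5/6) = −24·(ω_p−ω_c)  ⇒  ω_p−ω_c = −(12/24)·(-5/6) = 5/12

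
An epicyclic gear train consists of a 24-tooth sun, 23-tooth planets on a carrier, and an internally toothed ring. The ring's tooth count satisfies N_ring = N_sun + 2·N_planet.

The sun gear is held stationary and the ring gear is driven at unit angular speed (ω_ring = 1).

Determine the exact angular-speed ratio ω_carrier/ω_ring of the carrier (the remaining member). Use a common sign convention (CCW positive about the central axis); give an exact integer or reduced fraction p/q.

N_ring = 24 + 2·23 = 70
24(ω_s−ω_c) = −70(ω_r−ω_c),  ω_s=0, ω_r=1
24(0−ω_c) = −70(1−ω_c)  ⇒  94ω_c = 70  ⇒  ω_c = 35/47
ω_c/ω_r = 35/47

35/47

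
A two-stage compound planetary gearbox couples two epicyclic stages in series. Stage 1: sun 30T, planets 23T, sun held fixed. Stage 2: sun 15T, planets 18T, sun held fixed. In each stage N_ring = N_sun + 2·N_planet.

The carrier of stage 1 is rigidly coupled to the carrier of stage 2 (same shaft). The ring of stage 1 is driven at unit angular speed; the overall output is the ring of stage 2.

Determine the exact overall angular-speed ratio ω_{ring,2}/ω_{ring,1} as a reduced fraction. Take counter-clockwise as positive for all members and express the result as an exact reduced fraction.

836/901

Stage 1: N_ring = 30 + 2·23 = 76
Stage 1: 30(ω_s−ω_c) = −76(ω_r−ω_c),  ω_s=0, ω_r=1
Stage 1: 30(0−ω_c) = −76(1−ω_c)  ⇒  106ω_c = 76  ⇒  ω_c = 38/53
  ⇒ ω_c¹/ω_r¹ = 38/53
Stage 2: N_ring = 15 + 2·18 = 51
Stage 2: 15(ω_s−ω_c) = −51(ω_r−ω_c),  ω_s=0, ω_c=1
Stage 2: ω_r = 1 − (15/51)(0−1) = 22/17
  ⇒ ω_r²/ω_c² = 22/17
Coupling ω_c² = ω_c¹ ⇒ overall = 38/53 × 22/17 = 836/901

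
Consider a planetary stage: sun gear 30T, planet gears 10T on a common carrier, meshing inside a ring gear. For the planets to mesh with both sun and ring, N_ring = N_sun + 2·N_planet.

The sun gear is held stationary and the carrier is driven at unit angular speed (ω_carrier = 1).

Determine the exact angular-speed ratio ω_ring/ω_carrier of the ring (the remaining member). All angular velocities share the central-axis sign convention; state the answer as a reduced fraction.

8/5

N_ring = 30 + 2·10 = 50
30(ω_s−ω_c) = −50(ω_r−ω_c),  ω_s=0, ω_c=1
ω_r = 1 − (30/50)(0−1) = 8/5
ω_r/ω_c = 8/5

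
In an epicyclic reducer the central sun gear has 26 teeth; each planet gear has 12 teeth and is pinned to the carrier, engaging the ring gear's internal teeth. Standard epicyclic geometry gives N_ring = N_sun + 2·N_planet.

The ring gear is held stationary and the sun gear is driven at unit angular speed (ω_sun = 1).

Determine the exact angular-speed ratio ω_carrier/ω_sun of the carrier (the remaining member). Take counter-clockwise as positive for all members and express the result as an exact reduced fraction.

N_ring = 26 + 2·12 = 50
26(ω_s−ω_c) = −50(ω_r−ω_c),  ω_r=0, ω_s=1
26(1−ω_c) = −50(0−ω_c)  ⇒  76ω_c = 26  ⇒  ω_c = 13/38
ω_c/ω_s = 13/38

13/38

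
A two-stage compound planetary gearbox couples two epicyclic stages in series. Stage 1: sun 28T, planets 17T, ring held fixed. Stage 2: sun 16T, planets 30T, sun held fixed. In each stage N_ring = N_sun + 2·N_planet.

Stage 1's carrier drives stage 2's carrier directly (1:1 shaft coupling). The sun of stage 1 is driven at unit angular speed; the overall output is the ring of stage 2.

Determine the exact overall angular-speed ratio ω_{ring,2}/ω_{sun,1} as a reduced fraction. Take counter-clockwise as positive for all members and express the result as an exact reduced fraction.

Stage 1: N_ring = 28 + 2·17 = 62
Stage 1: 28(ω_s−ω_c) = −62(ω_r−ω_c),  ω_r=0, ω_s=1
Stage 1: 28(1−ω_c) = −62(0−ω_c)  ⇒  90ω_c = 28  ⇒  ω_c = 14/45
  ⇒ ω_c¹/ω_s¹ = 14/45
Stage 2: N_ring = 16 + 2·30 = 76
Stage 2: 16(ω_s−ω_c) = −76(ω_r−ω_c),  ω_s=0, ω_c=1
Stage 2: ω_r = 1 − (16/76)(0−1) = 23/19
  ⇒ ω_r²/ω_c² = 23/19
Coupling ω_c² = ω_c¹ ⇒ overall = 14/45 × 23/19 = 322/855

322/855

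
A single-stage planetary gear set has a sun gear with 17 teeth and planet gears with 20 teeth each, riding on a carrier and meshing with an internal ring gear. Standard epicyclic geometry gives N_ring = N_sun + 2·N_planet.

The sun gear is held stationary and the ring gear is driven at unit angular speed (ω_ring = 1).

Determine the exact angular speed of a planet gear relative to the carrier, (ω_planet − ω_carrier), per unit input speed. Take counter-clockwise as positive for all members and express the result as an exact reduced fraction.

969/1480

N_ring = 17 + 2·20 = 57
17(ω_s−ω_c) = −57(ω_r−ω_c),  ω_s=0, ω_r=1
17(0−ω_c) = −57(1−ω_c)  ⇒  74ω_c = 57  ⇒  ω_c = 57/74
sun–planet: 17·(0−57/74) = −20·(ω_p−ω_c)  ⇒  ω_p−ω_c = −(17/20)·(-57/74) = 969/1480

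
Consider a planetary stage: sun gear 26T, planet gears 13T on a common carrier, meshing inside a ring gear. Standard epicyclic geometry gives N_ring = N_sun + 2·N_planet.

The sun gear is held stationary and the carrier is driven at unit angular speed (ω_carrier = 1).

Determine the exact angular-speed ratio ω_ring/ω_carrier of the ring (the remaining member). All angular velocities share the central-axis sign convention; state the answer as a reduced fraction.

N_ring = 26 + 2·13 = 52
26(ω_s−ω_c) = −52(ω_r−ω_c),  ω_s=0, ω_c=1
ω_r = 1 − (26/52)(0−1) = 3/2
ω_r/ω_c = 3/2

3/2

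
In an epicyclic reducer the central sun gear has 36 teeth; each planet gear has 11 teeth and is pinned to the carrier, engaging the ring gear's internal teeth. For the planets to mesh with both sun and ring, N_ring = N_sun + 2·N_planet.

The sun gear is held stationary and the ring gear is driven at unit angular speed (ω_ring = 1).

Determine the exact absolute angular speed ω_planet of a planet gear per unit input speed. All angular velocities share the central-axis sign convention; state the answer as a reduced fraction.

29/11

N_ring = 36 + 2·11 = 58
36(ω_s−ω_c) = −58(ω_r−ω_c),  ω_s=0, ω_r=1
36(0−ω_c) = −58(1−ω_c)  ⇒  94ω_c = 58  ⇒  ω_c = 29/47
sun–planet: 36·(0−29/47) = −11·(ω_p−ω_c)  ⇒  ω_p−ω_c = −(36/11)·(-29/47) = 1044/517
ω_p = 29/47 + 1044/517 = 29/11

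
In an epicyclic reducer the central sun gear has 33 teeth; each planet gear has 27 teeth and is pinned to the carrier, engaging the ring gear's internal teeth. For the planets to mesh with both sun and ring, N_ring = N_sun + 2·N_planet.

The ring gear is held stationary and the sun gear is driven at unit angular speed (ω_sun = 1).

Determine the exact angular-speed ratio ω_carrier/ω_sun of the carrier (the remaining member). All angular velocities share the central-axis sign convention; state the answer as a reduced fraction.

N_ring = 33 + 2·27 = 87
33(ω_s−ω_c) = −87(ω_r−ω_c),  ω_r=0, ω_s=1
33(1−ω_c) = −87(0−ω_c)  ⇒  120ω_c = 33  ⇒  ω_c = 11/40
ω_c/ω_s = 11/40

11/40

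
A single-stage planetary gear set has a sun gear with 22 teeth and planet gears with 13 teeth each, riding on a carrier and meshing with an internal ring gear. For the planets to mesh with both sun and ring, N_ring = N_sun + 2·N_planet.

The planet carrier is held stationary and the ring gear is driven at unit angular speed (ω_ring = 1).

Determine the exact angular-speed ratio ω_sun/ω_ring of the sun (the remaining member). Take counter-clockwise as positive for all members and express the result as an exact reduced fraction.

-24/11

N_ring = 22 + 2·13 = 48
22(ω_s−ω_c) = −48(ω_r−ω_c),  ω_c=0, ω_r=1
ω_s = 0 − (48/22)(1−0) = -24/11
ω_s/ω_r = -24/11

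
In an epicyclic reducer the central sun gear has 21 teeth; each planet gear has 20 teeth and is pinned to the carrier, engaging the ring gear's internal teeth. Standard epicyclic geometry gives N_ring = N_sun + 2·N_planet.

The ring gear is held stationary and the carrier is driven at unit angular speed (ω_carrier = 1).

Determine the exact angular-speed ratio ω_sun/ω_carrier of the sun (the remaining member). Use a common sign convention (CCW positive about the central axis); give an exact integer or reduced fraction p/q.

82/21

N_ring = 21 + 2·20 = 61
21(ω_s−ω_c) = −61(ω_r−ω_c),  ω_r=0, ω_c=1
ω_s = 1 − (61/21)(0−1) = 82/21
ω_s/ω_c = 82/21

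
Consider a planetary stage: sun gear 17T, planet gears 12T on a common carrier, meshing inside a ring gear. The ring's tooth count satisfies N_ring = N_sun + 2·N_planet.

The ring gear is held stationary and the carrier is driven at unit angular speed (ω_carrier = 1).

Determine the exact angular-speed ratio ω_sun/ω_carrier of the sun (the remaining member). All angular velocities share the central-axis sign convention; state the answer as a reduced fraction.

N_ring = 17 + 2·12 = 41
17(ω_s−ω_c) = −41(ω_r−ω_c),  ω_r=0, ω_c=1
ω_s = 1 − (41/17)(0−1) = 58/17
ω_s/ω_c = 58/17

58/17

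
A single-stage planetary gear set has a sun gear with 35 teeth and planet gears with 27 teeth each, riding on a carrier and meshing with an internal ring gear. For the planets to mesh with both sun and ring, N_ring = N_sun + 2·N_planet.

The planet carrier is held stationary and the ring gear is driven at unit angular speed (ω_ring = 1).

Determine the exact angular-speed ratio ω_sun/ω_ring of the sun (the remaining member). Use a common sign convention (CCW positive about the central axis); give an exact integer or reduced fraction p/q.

-89/35

N_ring = 35 + 2·27 = 89
35(ω_s−ω_c) = −89(ω_r−ω_c),  ω_c=0, ω_r=1
ω_s = 0 − (89/35)(1−0) = -89/35
ω_s/ω_r = -89/35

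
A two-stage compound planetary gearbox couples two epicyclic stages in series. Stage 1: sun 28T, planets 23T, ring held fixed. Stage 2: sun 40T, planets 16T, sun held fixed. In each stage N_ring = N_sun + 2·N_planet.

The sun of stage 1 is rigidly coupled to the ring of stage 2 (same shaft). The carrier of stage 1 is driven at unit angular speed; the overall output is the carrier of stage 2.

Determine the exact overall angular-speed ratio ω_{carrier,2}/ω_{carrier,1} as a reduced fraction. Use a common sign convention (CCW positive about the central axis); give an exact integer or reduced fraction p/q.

Stage 1: N_ring = 28 + 2·23 = 74
Stage 1: 28(ω_s−ω_c) = −74(ω_r−ω_c),  ω_r=0, ω_c=1
Stage 1: ω_s = 1 − (74/28)(0−1) = 51/14
  ⇒ ω_s¹/ω_c¹ = 51/14
Stage 2: N_ring = 40 + 2·16 = 72
Stage 2: 40(ω_s−ω_c) = −72(ω_r−ω_c),  ω_s=0, ω_r=1
Stage 2: 40(0−ω_c) = −72(1−ω_c)  ⇒  112ω_c = 72  ⇒  ω_c = 9/14
  ⇒ ω_c²/ω_r² = 9/14
Coupling ω_r² = ω_s¹ ⇒ overall = 51/14 × 9/14 = 459/196

459/196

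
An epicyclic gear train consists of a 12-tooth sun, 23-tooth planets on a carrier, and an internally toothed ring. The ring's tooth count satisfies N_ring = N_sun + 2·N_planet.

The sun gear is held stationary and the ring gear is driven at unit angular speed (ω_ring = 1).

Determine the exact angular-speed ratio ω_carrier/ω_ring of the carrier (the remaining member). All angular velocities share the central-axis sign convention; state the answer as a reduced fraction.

N_ring = 12 + 2·23 = 58
12(ω_s−ω_c) = −58(ω_r−ω_c),  ω_s=0, ω_r=1
12(0−ω_c) = −58(1−ω_c)  ⇒  70ω_c = 58  ⇒  ω_c = 29/35
ω_c/ω_r = 29/35

29/35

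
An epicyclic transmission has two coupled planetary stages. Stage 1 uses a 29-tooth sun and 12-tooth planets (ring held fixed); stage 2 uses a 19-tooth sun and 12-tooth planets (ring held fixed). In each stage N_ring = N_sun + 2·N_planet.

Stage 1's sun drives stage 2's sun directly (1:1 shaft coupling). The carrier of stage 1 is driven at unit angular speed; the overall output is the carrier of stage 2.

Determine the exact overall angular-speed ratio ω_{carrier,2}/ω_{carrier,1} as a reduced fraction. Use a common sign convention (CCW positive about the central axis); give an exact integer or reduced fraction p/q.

Stage 1: N_ring = 29 + 2·12 = 53
Stage 1: 29(ω_s−ω_c) = −53(ω_r−ω_c),  ω_r=0, ω_c=1
Stage 1: ω_s = 1 − (53/29)(0−1) = 82/29
  ⇒ ω_s¹/ω_c¹ = 82/29
Stage 2: N_ring = 19 + 2·12 = 43
Stage 2: 19(ω_s−ω_c) = −43(ω_r−ω_c),  ω_r=0, ω_s=1
Stage 2: 19(1−ω_c) = −43(0−ω_c)  ⇒  62ω_c = 19  ⇒  ω_c = 19/62
  ⇒ ω_c²/ω_s² = 19/62
Coupling ω_s² = ω_s¹ ⇒ overall = 82/29 × 19/62 = 779/899

779/899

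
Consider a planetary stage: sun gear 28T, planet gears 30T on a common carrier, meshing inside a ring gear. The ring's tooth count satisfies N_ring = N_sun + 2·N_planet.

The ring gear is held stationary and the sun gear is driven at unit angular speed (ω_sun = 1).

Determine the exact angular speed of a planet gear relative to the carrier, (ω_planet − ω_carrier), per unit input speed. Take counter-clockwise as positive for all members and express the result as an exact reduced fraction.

N_ring = 28 + 2·30 = 88
28(ω_s−ω_c) = −88(ω_r−ω_c),  ω_r=0, ω_s=1
28(1−ω_c) = −88(0−ω_c)  ⇒  116ω_c = 28  ⇒  ω_c = 7/29
sun–planet: 28·(1−7/29) = −30·(ω_p−ω_c)  ⇒  ω_p−ω_c = −(28/30)·(22/29) = -308/435

-308/435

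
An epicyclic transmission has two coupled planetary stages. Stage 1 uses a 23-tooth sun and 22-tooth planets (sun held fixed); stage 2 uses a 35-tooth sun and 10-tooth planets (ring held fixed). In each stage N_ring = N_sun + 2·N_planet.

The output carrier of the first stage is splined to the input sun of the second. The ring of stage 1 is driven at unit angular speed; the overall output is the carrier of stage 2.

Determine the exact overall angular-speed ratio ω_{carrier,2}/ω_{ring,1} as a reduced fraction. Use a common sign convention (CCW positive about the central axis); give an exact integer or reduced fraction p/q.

Stage 1: N_ring = 23 + 2·22 = 67
Stage 1: 23(ω_s−ω_c) = −67(ω_r−ω_c),  ω_s=0, ω_r=1
Stage 1: 23(0−ω_c) = −67(1−ω_c)  ⇒  90ω_c = 67  ⇒  ω_c = 67/90
  ⇒ ω_c¹/ω_r¹ = 67/90
Stage 2: N_ring = 35 + 2·10 = 55
Stage 2: 35(ω_s−ω_c) = −55(ω_r−ω_c),  ω_r=0, ω_s=1
Stage 2: 35(1−ω_c) = −55(0−ω_c)  ⇒  90ω_c = 35  ⇒  ω_c = 7/18
  ⇒ ω_c²/ω_s² = 7/18
Coupling ω_s² = ω_c¹ ⇒ overall = 67/90 × 7/18 = 469/1620

469/1620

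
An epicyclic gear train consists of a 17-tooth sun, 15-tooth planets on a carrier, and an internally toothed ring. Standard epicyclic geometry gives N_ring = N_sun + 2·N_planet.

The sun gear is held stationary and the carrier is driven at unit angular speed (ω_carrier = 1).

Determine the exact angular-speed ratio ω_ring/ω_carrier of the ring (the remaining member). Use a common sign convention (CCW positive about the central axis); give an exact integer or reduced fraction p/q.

64/47

N_ring = 17 + 2·15 = 47
17(ω_s−ω_c) = −47(ω_r−ω_c),  ω_s=0, ω_c=1
ω_r = 1 − (17/47)(0−1) = 64/47
ω_r/ω_c = 64/47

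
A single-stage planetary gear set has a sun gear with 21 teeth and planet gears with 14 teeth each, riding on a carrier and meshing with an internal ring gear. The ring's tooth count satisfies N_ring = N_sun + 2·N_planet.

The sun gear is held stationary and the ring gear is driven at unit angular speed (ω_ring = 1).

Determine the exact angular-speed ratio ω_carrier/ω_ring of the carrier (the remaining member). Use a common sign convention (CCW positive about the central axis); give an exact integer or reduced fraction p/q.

7/10

N_ring = 21 + 2·14 = 49
21(ω_s−ω_c) = −49(ω_r−ω_c),  ω_s=0, ω_r=1
21(0−ω_c) = −49(1−ω_c)  ⇒  70ω_c = 49  ⇒  ω_c = 7/10
ω_c/ω_r = 7/10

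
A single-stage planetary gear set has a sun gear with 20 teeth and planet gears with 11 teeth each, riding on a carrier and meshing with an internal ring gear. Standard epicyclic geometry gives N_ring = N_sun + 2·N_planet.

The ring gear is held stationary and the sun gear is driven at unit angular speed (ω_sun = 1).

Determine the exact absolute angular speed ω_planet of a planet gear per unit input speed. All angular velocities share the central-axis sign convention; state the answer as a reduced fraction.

N_ring = 20 + 2·11 = 42
20(ω_s−ω_c) = −42(ω_r−ω_c),  ω_r=0, ω_s=1
20(1−ω_c) = −42(0−ω_c)  ⇒  62ω_c = 20  ⇒  ω_c = 10/31
sun–planet: 20·(1−10/31) = −11·(ω_p−ω_c)  ⇒  ω_p−ω_c = −(20/11)·(21/31) = -420/341
ω_p = 10/31 − 420/341 = -10/11

-10/11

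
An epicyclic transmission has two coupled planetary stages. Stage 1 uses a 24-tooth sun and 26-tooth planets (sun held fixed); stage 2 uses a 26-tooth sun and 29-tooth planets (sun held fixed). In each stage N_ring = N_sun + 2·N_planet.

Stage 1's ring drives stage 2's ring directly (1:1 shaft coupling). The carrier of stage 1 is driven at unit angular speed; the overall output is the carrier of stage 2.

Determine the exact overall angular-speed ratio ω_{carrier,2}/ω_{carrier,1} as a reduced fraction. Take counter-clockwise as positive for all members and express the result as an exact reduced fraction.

210/209

Stage 1: N_ring = 24 + 2·26 = 76
Stage 1: 24(ω_s−ω_c) = −76(ω_r−ω_c),  ω_s=0, ω_c=1
Stage 1: ω_r = 1 − (24/76)(0−1) = 25/19
  ⇒ ω_r¹/ω_c¹ = 25/19
Stage 2: N_ring = 26 + 2·29 = 84
Stage 2: 26(ω_s−ω_c) = −84(ω_r−ω_c),  ω_s=0, ω_r=1
Stage 2: 26(0−ω_c) = −84(1−ω_c)  ⇒  110ω_c = 84  ⇒  ω_c = 42/55
  ⇒ ω_c²/ω_r² = 42/55
Coupling ω_r² = ω_r¹ ⇒ overall = 25/19 × 42/55 = 210/209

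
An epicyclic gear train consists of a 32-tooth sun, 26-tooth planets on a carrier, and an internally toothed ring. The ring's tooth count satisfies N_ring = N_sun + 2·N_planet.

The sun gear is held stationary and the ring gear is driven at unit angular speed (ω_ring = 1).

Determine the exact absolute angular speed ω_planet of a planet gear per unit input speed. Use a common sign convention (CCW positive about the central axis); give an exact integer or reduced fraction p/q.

N_ring = 32 + 2·26 = 84
32(ω_s−ω_c) = −84(ω_r−ω_c),  ω_s=0, ω_r=1
32(0−ω_c) = −84(1−ω_c)  ⇒  116ω_c = 84  ⇒  ω_c = 21/29
sun–planet: 32·(0−21/29) = −26·(ω_p−ω_c)  ⇒  ω_p−ω_c = −(32/26)·(-21/29) = 336/377
ω_p = 21/29 + 336/377 = 21/13

21/13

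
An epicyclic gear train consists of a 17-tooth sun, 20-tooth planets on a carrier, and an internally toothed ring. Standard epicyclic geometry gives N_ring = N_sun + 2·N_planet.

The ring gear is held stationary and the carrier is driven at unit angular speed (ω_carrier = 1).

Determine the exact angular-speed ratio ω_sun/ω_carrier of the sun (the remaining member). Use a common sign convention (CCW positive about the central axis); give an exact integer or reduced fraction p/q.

74/17

N_ring = 17 + 2·20 = 57
17(ω_s−ω_c) = −57(ω_r−ω_c),  ω_r=0, ω_c=1
ω_s = 1 − (57/17)(0−1) = 74/17
ω_s/ω_c = 74/17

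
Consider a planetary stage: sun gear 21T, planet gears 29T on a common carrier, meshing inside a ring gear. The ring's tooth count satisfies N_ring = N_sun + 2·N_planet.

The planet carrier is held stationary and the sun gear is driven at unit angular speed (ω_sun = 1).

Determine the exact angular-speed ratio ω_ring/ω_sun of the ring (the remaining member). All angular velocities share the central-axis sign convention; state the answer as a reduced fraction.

-21/79

N_ring = 21 + 2·29 = 79
21(ω_s−ω_c) = −79(ω_r−ω_c),  ω_c=0, ω_s=1
ω_r = 0 − (21/79)(1−0) = -21/79
ω_r/ω_s = -21/79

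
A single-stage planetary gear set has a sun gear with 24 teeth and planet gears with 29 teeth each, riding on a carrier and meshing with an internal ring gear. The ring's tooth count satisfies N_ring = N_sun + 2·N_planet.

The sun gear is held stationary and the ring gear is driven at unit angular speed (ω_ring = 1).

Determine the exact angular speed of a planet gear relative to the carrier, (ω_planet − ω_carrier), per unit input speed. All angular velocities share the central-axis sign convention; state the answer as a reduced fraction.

N_ring = 24 + 2·29 = 82
24(ω_s−ω_c) = −82(ω_r−ω_c),  ω_s=0, ω_r=1
24(0−ω_c) = −82(1−ω_c)  ⇒  106ω_c = 82  ⇒  ω_c = 41/53
sun–planet: 24·(0−41/53) = −29·(ω_p−ω_c)  ⇒  ω_p−ω_c = −(24/29)·(-41/53) = 984/1537

984/1537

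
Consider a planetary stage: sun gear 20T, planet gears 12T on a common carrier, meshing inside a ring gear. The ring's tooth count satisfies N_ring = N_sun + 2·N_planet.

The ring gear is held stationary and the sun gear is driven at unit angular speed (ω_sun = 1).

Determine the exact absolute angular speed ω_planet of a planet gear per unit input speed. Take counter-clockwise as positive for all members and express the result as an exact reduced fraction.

-5/6

N_ring = 20 + 2·12 = 44
20(ω_s−ω_c) = −44(ω_r−ω_c),  ω_r=0, ω_s=1
20(1−ω_c) = −44(0−ω_c)  ⇒  64ω_c = 20  ⇒  ω_c = 5/16
sun–planet: 20·(1−5/16) = −12·(ω_p−ω_c)  ⇒  ω_p−ω_c = −(20/12)·(11/16) = -55/48
ω_p = 5/16 − 55/48 = -5/6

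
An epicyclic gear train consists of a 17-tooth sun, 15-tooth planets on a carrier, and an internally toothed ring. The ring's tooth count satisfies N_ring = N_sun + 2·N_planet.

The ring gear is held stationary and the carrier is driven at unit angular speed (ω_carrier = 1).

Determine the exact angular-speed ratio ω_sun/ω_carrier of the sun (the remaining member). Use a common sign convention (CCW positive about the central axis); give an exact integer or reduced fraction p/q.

64/17

N_ring = 17 + 2·15 = 47
17(ω_s−ω_c) = −47(ω_r−ω_c),  ω_r=0, ω_c=1
ω_s = 1 − (47/17)(0−1) = 64/17
ω_s/ω_c = 64/17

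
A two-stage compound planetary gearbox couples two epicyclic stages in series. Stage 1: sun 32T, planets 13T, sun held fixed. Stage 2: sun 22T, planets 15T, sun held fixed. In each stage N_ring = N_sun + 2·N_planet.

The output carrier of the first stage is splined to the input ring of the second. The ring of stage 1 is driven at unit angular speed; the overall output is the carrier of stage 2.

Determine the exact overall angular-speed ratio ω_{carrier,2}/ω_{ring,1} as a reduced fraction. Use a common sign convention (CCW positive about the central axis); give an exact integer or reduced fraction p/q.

Stage 1: N_ring = 32 + 2·13 = 58
Stage 1: 32(ω_s−ω_c) = −58(ω_r−ω_c),  ω_s=0, ω_r=1
Stage 1: 32(0−ω_c) = −58(1−ω_c)  ⇒  90ω_c = 58  ⇒  ω_c = 29/45
  ⇒ ω_c¹/ω_r¹ = 29/45
Stage 2: N_ring = 22 + 2·15 = 52
Stage 2: 22(ω_s−ω_c) = −52(ω_r−ω_c),  ω_s=0, ω_r=1
Stage 2: 22(0−ω_c) = −52(1−ω_c)  ⇒  74ω_c = 52  ⇒  ω_c = 26/37
  ⇒ ω_c²/ω_r² = 26/37
Coupling ω_r² = ω_c¹ ⇒ overall = 29/45 × 26/37 = 754/1665

754/1665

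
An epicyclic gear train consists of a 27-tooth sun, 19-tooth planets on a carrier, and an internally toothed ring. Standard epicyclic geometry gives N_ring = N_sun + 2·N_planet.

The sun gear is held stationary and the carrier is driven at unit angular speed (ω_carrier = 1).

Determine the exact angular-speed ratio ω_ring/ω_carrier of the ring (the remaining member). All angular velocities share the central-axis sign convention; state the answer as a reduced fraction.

N_ring = 27 + 2·19 = 65
27(ω_s−ω_c) = −65(ω_r−ω_c),  ω_s=0, ω_c=1
ω_r = 1 − (27/65)(0−1) = 92/65
ω_r/ω_c = 92/65

92/65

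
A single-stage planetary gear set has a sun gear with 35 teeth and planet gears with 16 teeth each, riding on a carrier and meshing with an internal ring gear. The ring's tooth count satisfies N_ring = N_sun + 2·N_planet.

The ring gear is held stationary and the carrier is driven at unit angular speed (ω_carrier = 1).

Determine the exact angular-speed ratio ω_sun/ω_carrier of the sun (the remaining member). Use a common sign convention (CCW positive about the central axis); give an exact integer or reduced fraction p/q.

N_ring = 35 + 2·16 = 67
35(ω_s−ω_c) = −67(ω_r−ω_c),  ω_r=0, ω_c=1
ω_s = 1 − (67/35)(0−1) = 102/35
ω_s/ω_c = 102/35

102/35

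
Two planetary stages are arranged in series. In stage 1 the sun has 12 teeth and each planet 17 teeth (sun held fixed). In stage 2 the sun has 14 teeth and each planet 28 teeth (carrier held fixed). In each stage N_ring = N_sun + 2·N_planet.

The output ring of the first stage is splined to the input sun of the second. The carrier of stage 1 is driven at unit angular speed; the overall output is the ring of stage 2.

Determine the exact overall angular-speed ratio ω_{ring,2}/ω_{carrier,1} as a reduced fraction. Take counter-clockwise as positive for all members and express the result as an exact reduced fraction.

-29/115

Stage 1: N_ring = 12 + 2·17 = 46
Stage 1: 12(ω_s−ω_c) = −46(ω_r−ω_c),  ω_s=0, ω_c=1
Stage 1: ω_r = 1 − (12/46)(0−1) = 29/23
  ⇒ ω_r¹/ω_c¹ = 29/23
Stage 2: N_ring = 14 + 2·28 = 70
Stage 2: 14(ω_s−ω_c) = −70(ω_r−ω_c),  ω_c=0, ω_s=1
Stage 2: ω_r = 0 − (14/70)(1−0) = -1/5
  ⇒ ω_r²/ω_s² = -1/5
Coupling ω_s² = ω_r¹ ⇒ overall = 29/23 × -1/5 = -29/115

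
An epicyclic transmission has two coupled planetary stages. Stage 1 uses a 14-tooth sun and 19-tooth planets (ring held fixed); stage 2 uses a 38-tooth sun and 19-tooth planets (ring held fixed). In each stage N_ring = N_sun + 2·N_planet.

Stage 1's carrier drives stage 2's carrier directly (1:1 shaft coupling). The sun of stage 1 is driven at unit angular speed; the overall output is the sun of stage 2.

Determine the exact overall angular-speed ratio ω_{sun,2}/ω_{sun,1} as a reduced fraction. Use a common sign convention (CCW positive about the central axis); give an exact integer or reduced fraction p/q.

Stage 1: N_ring = 14 + 2·19 = 52
Stage 1: 14(ω_s−ω_c) = −52(ω_r−ω_c),  ω_r=0, ω_s=1
Stage 1: 14(1−ω_c) = −52(0−ω_c)  ⇒  66ω_c = 14  ⇒  ω_c = 7/33
  ⇒ ω_c¹/ω_s¹ = 7/33
Stage 2: N_ring = 38 + 2·19 = 76
Stage 2: 38(ω_s−ω_c) = −76(ω_r−ω_c),  ω_r=0, ω_c=1
Stage 2: ω_s = 1 − (76/38)(0−1) = 3
  ⇒ ω_s²/ω_c² = 3
Coupling ω_c² = ω_c¹ ⇒ overall = 7/33 × 3 = 7/11

7/11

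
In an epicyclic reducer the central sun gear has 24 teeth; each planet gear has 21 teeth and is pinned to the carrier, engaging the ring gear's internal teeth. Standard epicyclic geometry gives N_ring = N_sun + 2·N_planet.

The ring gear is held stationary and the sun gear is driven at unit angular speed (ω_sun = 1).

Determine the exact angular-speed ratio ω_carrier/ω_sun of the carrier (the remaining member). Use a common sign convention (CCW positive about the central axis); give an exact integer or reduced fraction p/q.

N_ring = 24 + 2·21 = 66
24(ω_s−ω_c) = −66(ω_r−ω_c),  ω_r=0, ω_s=1
24(1−ω_c) = −66(0−ω_c)  ⇒  90ω_c = 24  ⇒  ω_c = 4/15
ω_c/ω_s = 4/15

4/15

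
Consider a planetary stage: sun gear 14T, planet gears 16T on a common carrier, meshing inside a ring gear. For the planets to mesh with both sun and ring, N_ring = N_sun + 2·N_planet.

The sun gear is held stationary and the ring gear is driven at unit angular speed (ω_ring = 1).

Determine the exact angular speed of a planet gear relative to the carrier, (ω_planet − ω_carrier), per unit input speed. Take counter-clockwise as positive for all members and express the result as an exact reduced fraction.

161/240

N_ring = 14 + 2·16 = 46
14(ω_s−ω_c) = −46(ω_r−ω_c),  ω_s=0, ω_r=1
14(0−ω_c) = −46(1−ω_c)  ⇒  60ω_c = 46  ⇒  ω_c = 23/30
sun–planet: 14·(0−23/30) = −16·(ω_p−ω_c)  ⇒  ω_p−ω_c = −(14/16)·(-23/30) = 161/240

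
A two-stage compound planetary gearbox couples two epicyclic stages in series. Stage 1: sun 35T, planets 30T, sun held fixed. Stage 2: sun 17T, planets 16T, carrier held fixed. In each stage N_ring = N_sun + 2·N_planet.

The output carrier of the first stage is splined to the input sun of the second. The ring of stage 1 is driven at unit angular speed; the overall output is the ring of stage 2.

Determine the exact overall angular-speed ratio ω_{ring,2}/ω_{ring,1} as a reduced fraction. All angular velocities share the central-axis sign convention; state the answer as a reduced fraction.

Stage 1: N_ring = 35 + 2·30 = 95
Stage 1: 35(ω_s−ω_c) = −95(ω_r−ω_c),  ω_s=0, ω_r=1
Stage 1: 35(0−ω_c) = −95(1−ω_c)  ⇒  130ω_c = 95  ⇒  ω_c = 19/26
  ⇒ ω_c¹/ω_r¹ = 19/26
Stage 2: N_ring = 17 + 2·16 = 49
Stage 2: 17(ω_s−ω_c) = −49(ω_r−ω_c),  ω_c=0, ω_s=1
Stage 2: ω_r = 0 − (17/49)(1−0) = -17/49
  ⇒ ω_r²/ω_s² = -17/49
Coupling ω_s² = ω_c¹ ⇒ overall = 19/26 × -17/49 = -323/1274

-323/1274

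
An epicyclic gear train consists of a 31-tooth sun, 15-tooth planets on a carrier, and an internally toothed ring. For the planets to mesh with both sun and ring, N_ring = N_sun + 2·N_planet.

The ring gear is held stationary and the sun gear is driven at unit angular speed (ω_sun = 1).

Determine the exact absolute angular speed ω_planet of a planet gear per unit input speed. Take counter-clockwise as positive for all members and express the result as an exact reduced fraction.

-31/30

N_ring = 31 + 2·15 = 61
31(ω_s−ω_c) = −61(ω_r−ω_c),  ω_r=0, ω_s=1
31(1−ω_c) = −61(0−ω_c)  ⇒  92ω_c = 31  ⇒  ω_c = 31/92
sun–planet: 31·(1−31/92) = −15·(ω_p−ω_c)  ⇒  ω_p−ω_c = −(31/15)·(61/92) = -1891/1380
ω_p = 31/92 − 1891/1380 = -31/30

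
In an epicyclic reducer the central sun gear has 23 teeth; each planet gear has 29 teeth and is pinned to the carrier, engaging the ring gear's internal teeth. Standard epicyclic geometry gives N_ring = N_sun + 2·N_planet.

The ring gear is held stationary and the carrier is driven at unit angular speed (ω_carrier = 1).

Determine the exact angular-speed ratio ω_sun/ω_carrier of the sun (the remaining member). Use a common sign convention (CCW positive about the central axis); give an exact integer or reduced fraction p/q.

104/23

N_ring = 23 + 2·29 = 81
23(ω_s−ω_c) = −81(ω_r−ω_c),  ω_r=0, ω_c=1
ω_s = 1 − (81/23)(0−1) = 104/23
ω_s/ω_c = 104/23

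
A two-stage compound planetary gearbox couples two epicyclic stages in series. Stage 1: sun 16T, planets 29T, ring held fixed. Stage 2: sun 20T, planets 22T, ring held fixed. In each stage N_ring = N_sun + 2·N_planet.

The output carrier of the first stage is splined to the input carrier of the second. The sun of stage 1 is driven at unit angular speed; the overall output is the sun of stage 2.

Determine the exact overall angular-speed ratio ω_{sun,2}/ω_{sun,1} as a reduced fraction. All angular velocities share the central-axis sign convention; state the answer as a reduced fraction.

56/75

Stage 1: N_ring = 16 + 2·29 = 74
Stage 1: 16(ω_s−ω_c) = −74(ω_r−ω_c),  ω_r=0, ω_s=1
Stage 1: 16(1−ω_c) = −74(0−ω_c)  ⇒  90ω_c = 16  ⇒  ω_c = 8/45
  ⇒ ω_c¹/ω_s¹ = 8/45
Stage 2: N_ring = 20 + 2·22 = 64
Stage 2: 20(ω_s−ω_c) = −64(ω_r−ω_c),  ω_r=0, ω_c=1
Stage 2: ω_s = 1 − (64/20)(0−1) = 21/5
  ⇒ ω_s²/ω_c² = 21/5
Coupling ω_c² = ω_c¹ ⇒ overall = 8/45 × 21/5 = 56/75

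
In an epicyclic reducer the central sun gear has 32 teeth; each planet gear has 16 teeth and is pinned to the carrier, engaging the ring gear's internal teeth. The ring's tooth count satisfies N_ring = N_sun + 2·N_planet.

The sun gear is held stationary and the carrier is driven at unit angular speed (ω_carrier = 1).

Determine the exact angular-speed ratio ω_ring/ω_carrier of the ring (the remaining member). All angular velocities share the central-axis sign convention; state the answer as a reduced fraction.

N_ring = 32 + 2·16 = 64
32(ω_s−ω_c) = −64(ω_r−ω_c),  ω_s=0, ω_c=1
ω_r = 1 − (32/64)(0−1) = 3/2
ω_r/ω_c = 3/2

3/2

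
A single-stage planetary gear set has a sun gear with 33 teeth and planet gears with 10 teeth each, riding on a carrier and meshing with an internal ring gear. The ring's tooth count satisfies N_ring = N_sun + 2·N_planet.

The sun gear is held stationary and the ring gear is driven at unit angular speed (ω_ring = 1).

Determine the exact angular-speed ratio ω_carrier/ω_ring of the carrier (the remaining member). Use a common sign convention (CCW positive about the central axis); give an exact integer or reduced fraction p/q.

53/86

N_ring = 33 + 2·10 = 53
33(ω_s−ω_c) = −53(ω_r−ω_c),  ω_s=0, ω_r=1
33(0−ω_c) = −53(1−ω_c)  ⇒  86ω_c = 53  ⇒  ω_c = 53/86
ω_c/ω_r = 53/86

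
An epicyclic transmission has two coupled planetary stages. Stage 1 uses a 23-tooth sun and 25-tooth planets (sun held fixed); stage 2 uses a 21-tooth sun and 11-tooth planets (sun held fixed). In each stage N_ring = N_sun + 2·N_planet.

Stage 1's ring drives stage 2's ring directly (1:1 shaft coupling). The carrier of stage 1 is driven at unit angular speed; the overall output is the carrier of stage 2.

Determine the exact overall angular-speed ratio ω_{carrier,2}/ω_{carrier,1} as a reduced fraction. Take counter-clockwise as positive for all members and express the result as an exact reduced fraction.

129/146

Stage 1: N_ring = 23 + 2·25 = 73
Stage 1: 23(ω_s−ω_c) = −73(ω_r−ω_c),  ω_s=0, ω_c=1
Stage 1: ω_r = 1 − (23/73)(0−1) = 96/73
  ⇒ ω_r¹/ω_c¹ = 96/73
Stage 2: N_ring = 21 + 2·11 = 43
Stage 2: 21(ω_s−ω_c) = −43(ω_r−ω_c),  ω_s=0, ω_r=1
Stage 2: 21(0−ω_c) = −43(1−ω_c)  ⇒  64ω_c = 43  ⇒  ω_c = 43/64
  ⇒ ω_c²/ω_r² = 43/64
Coupling ω_r² = ω_r¹ ⇒ overall = 96/73 × 43/64 = 129/146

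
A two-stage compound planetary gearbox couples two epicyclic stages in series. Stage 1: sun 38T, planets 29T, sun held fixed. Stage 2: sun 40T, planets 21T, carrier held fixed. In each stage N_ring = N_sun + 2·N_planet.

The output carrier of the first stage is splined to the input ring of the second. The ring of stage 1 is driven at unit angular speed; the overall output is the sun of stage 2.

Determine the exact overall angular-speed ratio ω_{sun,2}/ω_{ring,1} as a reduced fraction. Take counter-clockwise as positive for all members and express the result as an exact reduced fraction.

-492/335

Stage 1: N_ring = 38 + 2·29 = 96
Stage 1: 38(ω_s−ω_c) = −96(ω_r−ω_c),  ω_s=0, ω_r=1
Stage 1: 38(0−ω_c) = −96(1−ω_c)  ⇒  134ω_c = 96  ⇒  ω_c = 48/67
  ⇒ ω_c¹/ω_r¹ = 48/67
Stage 2: N_ring = 40 + 2·21 = 82
Stage 2: 40(ω_s−ω_c) = −82(ω_r−ω_c),  ω_c=0, ω_r=1
Stage 2: ω_s = 0 − (82/40)(1−0) = -41/20
  ⇒ ω_s²/ω_r² = -41/20
Coupling ω_r² = ω_c¹ ⇒ overall = 48/67 × -41/20 = -492/335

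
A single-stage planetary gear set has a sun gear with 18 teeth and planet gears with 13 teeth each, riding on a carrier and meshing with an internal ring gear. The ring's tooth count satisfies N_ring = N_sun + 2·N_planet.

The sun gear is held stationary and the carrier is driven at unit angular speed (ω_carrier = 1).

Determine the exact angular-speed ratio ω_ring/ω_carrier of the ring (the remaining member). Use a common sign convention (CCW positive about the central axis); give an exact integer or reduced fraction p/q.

31/22

N_ring = 18 + 2·13 = 44
18(ω_s−ω_c) = −44(ω_r−ω_c),  ω_s=0, ω_c=1
ω_r = 1 − (18/44)(0−1) = 31/22
ω_r/ω_c = 31/22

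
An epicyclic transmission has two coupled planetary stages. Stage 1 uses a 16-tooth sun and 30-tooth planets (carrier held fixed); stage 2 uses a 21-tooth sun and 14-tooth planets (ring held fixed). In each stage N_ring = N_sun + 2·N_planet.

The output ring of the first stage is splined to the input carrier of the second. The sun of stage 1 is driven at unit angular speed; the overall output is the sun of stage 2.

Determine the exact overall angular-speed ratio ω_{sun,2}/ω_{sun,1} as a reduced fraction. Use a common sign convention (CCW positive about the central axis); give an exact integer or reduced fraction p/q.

Stage 1: N_ring = 16 + 2·30 = 76
Stage 1: 16(ω_s−ω_c) = −76(ω_r−ω_c),  ω_c=0, ω_s=1
Stage 1: ω_r = 0 − (16/76)(1−0) = -4/19
  ⇒ ω_r¹/ω_s¹ = -4/19
Stage 2: N_ring = 21 + 2·14 = 49
Stage 2: 21(ω_s−ω_c) = −49(ω_r−ω_c),  ω_r=0, ω_c=1
Stage 2: ω_s = 1 − (49/21)(0−1) = 10/3
  ⇒ ω_s²/ω_c² = 10/3
Coupling ω_c² = ω_r¹ ⇒ overall = -4/19 × 10/3 = -40/57

-40/57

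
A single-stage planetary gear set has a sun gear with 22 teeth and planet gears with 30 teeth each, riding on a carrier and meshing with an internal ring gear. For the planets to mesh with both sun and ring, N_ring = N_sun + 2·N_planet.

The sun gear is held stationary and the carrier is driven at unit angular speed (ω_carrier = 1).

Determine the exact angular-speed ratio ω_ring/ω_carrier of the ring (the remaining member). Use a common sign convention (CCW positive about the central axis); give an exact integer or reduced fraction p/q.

N_ring = 22 + 2·30 = 82
22(ω_s−ω_c) = −82(ω_r−ω_c),  ω_s=0, ω_c=1
ω_r = 1 − (22/82)(0−1) = 52/41
ω_r/ω_c = 52/41

52/41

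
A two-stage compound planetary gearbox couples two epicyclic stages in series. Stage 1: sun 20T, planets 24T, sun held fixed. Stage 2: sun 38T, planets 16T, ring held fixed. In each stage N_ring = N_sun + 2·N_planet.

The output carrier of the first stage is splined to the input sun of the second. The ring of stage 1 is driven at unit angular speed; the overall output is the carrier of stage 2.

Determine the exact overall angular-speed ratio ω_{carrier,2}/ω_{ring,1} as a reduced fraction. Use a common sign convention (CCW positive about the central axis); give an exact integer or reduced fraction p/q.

323/1188

Stage 1: N_ring = 20 + 2·24 = 68
Stage 1: 20(ω_s−ω_c) = −68(ω_r−ω_c),  ω_s=0, ω_r=1
Stage 1: 20(0−ω_c) = −68(1−ω_c)  ⇒  88ω_c = 68  ⇒  ω_c = 17/22
  ⇒ ω_c¹/ω_r¹ = 17/22
Stage 2: N_ring = 38 + 2·16 = 70
Stage 2: 38(ω_s−ω_c) = −70(ω_r−ω_c),  ω_r=0, ω_s=1
Stage 2: 38(1−ω_c) = −70(0−ω_c)  ⇒  108ω_c = 38  ⇒  ω_c = 19/54
  ⇒ ω_c²/ω_s² = 19/54
Coupling ω_s² = ω_c¹ ⇒ overall = 17/22 × 19/54 = 323/1188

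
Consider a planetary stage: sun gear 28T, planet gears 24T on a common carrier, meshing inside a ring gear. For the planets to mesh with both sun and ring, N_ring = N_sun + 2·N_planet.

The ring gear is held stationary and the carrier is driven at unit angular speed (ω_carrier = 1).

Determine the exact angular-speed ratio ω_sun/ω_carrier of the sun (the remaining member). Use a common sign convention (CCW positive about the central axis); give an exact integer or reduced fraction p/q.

N_ring = 28 + 2·24 = 76
28(ω_s−ω_c) = −76(ω_r−ω_c),  ω_r=0, ω_c=1
ω_s = 1 − (76/28)(0−1) = 26/7
ω_s/ω_c = 26/7

26/7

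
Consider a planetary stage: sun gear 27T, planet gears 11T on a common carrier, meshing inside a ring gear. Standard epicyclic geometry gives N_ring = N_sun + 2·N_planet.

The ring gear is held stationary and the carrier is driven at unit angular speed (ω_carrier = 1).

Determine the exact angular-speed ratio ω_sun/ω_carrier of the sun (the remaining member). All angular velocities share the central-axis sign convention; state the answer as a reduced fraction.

76/27

N_ring = 27 + 2·11 = 49
27(ω_s−ω_c) = −49(ω_r−ω_c),  ω_r=0, ω_c=1
ω_s = 1 − (49/27)(0−1) = 76/27
ω_s/ω_c = 76/27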